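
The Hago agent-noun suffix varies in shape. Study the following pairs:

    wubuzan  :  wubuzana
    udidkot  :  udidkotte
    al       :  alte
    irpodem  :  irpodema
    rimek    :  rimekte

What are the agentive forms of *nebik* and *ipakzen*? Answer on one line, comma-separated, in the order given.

Looking at the final consonant of each stem: -a when the stem ends in a nasal (*wubuzan*, *irpodem*); -te when the stem ends in a non-nasal consonant (*udidkot*, *al*, *rimek*).
Since the final consonant of *nebik* is /k/ (non-nasal), it takes -te, giving *nebikte*.
Since the final consonant of *ipakzen* is /n/ (a nasal), it takes -a, giving *ipakzena*.

nebikte, ipakzena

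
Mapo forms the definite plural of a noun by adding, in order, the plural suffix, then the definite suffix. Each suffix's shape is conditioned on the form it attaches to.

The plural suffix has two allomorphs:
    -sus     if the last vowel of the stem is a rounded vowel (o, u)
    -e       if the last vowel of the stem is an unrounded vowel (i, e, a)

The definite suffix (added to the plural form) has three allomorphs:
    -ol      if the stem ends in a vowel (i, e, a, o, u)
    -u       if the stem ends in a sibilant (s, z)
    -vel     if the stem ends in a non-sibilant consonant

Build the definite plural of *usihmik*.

The last vowel of *usihmik* is /i/, which is an unrounded vowel, so the plural suffix is -e, giving *usihmike*.
Since the final sound of the plural form *usihmike* is /e/ (a vowel), it takes -ol, giving *usihmikeol*.

usihmikeol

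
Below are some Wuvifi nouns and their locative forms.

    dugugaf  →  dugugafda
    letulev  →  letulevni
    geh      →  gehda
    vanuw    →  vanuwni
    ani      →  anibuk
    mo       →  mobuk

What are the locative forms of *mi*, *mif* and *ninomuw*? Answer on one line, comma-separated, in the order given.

The suffix is conditioned by the final sound: -da when the stem ends in a voiceless consonant (*dugugaf*, *geh*); -ni when the stem ends in a voiced consonant (*letulev*, *vanuw*); -buk when the stem ends in a vowel (*ani*, *mo*).
*mi* — final sound /i/ (a vowel) → -buk → *mibuk*.
Since the final sound of *mif* is /f/ (a voiceless consonant), it takes -da, giving *mifda*.
The final sound of *ninomuw* is /w/, which is a voiced consonant, so the suffix is -ni, giving *ninomuwni*.

mibuk, mifda, ninomuwni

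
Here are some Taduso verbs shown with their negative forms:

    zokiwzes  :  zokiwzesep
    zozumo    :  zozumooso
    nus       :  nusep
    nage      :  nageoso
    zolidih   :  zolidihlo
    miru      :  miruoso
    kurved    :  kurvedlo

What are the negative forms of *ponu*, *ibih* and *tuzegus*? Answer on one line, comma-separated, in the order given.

Looking at the final sound of each stem: -ep when the stem ends in a sibilant (*zokiwzes*, *nus*); -lo when the stem ends in a non-sibilant consonant (*zolidih*, *kurved*); -oso when the stem ends in a vowel (*zozumo*, *nage*, *miru*).
*ponu* — final sound /u/ (a vowel) → -oso → *ponuoso*.
*ibih*: final sound = /h/, a non-sibilant consonant → -lo → *ibihlo*.
*tuzegus*: final sound = /s/, a sibilant → -ep → *tuzegusep*.

ponuoso, ibihlo, tuzegusep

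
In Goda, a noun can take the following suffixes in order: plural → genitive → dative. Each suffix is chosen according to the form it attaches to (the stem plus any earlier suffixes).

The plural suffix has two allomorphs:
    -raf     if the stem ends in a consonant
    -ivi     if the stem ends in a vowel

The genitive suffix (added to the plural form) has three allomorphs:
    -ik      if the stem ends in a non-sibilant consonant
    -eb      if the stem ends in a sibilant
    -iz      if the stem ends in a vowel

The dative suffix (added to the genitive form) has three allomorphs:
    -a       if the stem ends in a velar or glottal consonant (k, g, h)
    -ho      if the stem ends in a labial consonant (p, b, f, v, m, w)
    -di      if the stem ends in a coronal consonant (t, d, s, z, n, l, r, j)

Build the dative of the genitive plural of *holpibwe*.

The final sound of *holpibwe* is /e/, which is a vowel, so the plural suffix is -ivi, giving *holpibweivi*.
The final sound of the plural form *holpibweivi* is /i/, which is a vowel, so the genitive suffix is -iz, giving *holpibweiviiz*.
The final consonant of the genitive form *holpibweiviiz* is /z/, which is coronal, so the dative suffix is -di, giving *holpibweiviizdi*.

holpibweiviizdi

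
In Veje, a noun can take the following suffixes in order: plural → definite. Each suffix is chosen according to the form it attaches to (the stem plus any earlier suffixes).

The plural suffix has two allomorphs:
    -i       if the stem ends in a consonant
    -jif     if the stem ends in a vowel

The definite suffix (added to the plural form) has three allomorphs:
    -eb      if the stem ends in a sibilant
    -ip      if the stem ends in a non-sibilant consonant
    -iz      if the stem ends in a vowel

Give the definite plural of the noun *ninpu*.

The final sound of *ninpu* is /u/, which is a vowel, so the plural suffix is -jif, giving *ninpujif*.
The final sound of the plural form *ninpujif* is /f/, which is a non-sibilant consonant, so the definite suffix is -ip, giving *ninpujifip*.

ninpujifip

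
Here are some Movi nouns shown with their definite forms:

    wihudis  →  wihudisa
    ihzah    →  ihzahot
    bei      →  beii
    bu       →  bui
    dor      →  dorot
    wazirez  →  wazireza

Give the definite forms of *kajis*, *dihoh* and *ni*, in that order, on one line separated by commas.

kajisa, dihohot, nii

Looking at the final sound of each stem: -a when the stem ends in a sibilant (*wihudis*, *wazirez*); -ot when the stem ends in a non-sibilant consonant (*ihzah*, *dor*); -i when the stem ends in a vowel (*bei*, *bu*).
*kajis* — final sound /s/ (a sibilant) → -a → *kajisa*.
The final sound of *dihoh* is /h/, which is a non-sibilant consonant, so the suffix is -ot, giving *dihohot*.
Since the final sound of *ni* is /i/ (a vowel), it takes -i, giving *nii*.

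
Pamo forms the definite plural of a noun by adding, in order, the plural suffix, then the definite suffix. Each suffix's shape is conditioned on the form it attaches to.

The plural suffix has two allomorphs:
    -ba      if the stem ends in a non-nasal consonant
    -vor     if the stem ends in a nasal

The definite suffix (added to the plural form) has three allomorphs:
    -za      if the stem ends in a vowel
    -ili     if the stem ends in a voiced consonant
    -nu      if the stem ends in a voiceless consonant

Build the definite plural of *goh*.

gohbaza

Since the final consonant of *goh* is /h/ (non-nasal), it takes -ba, giving *gohba*.
Since the final sound of the plural form *gohba* is /a/ (a vowel), it takes -za, giving *gohbaza*.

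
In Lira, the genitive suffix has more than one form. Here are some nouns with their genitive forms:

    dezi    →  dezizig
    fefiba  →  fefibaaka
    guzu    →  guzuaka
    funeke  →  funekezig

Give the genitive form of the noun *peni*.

penizig

Looking at the last vowel of each stem: -zig when the last vowel of the stem is a front vowel (*dezi*, *funeke*); -aka when the last vowel of the stem is a back vowel (*fefiba*, *guzu*).
*peni*: last vowel = /i/, a front vowel → -zig → *penizig*.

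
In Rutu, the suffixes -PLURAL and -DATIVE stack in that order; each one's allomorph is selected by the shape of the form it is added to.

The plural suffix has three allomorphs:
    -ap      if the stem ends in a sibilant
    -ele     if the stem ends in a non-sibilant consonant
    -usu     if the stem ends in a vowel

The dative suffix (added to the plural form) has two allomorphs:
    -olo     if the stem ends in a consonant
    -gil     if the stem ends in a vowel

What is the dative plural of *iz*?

*iz*: final sound = /z/, a sibilant → -ap → *izap*.
The plural form *izap*: final sound = /p/, a consonant → -olo → *izapolo*.

izapolo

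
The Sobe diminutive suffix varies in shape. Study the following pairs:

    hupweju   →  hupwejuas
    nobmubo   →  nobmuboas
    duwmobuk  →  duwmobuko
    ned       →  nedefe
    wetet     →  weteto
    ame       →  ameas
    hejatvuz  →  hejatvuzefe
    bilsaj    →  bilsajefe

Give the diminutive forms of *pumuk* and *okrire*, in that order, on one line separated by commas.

Looking at the final sound of each stem: -o when the stem ends in a voiceless consonant (*duwmobuk*, *wetet*); -efe when the stem ends in a voiced consonant (*ned*, *hejatvuz*, *bilsaj*); -as when the stem ends in a vowel (*hupweju*, *nobmubo*, *ame*).
The final sound of *pumuk* is /k/, which is a voiceless consonant, so the suffix is -o, giving *pumuko*.
Since the final sound of *okrire* is /e/ (a vowel), it takes -as, giving *okrireas*.

pumuko, okrireas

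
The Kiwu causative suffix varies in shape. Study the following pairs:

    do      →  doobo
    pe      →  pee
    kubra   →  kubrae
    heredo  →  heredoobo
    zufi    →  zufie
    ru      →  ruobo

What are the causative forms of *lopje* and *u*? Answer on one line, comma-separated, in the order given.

lopjee, uobo

Looking at the last vowel of each stem: -obo when the last vowel of the stem is a rounded vowel (*do*, *heredo*, *ru*); -e when the last vowel of the stem is an unrounded vowel (*pe*, *kubra*, *zufi*).
*lopje* — last vowel /e/ (an unrounded vowel) → -e → *lopjee*.
The last vowel of *u* is /u/, which is a rounded vowel, so the suffix is -obo, giving *uobo*.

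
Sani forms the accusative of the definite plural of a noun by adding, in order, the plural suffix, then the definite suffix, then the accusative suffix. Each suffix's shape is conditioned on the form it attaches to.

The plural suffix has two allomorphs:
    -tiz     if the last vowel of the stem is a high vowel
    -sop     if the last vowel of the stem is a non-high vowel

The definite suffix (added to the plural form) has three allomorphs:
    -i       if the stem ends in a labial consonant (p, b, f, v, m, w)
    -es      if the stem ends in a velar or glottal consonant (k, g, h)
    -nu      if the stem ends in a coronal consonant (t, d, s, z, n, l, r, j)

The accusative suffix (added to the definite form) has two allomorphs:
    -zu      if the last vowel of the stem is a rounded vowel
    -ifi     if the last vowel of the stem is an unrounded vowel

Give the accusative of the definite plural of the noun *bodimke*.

bodimkesopiifi

*bodimke* — last vowel /e/ (a non-high vowel) → -sop → *bodimkesop*.
The plural form *bodimkesop* — final consonant /p/ (labial) → -i → *bodimkesopi*.
The last vowel of the definite form *bodimkesopi* is /i/, which is an unrounded vowel, so the accusative suffix is -ifi, giving *bodimkesopiifi*.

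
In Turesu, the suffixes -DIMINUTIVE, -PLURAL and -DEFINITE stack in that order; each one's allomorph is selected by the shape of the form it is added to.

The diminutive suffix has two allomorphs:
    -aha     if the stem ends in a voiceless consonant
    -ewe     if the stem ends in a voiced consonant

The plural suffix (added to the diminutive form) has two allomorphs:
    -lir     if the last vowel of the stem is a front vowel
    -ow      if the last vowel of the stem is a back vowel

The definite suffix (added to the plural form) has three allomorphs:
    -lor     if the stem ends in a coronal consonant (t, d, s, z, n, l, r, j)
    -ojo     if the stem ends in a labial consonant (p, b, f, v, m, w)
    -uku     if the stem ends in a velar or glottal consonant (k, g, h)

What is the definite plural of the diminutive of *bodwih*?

bodwihahaowojo

*bodwih*: final consonant = /h/, voiceless → -aha → *bodwihaha*.
Since the last vowel of the diminutive form *bodwihaha* is /a/ (a back vowel), it takes -ow, giving *bodwihahaow*.
The plural form *bodwihahaow*: final consonant = /w/, labial → -ojo → *bodwihahaowojo*.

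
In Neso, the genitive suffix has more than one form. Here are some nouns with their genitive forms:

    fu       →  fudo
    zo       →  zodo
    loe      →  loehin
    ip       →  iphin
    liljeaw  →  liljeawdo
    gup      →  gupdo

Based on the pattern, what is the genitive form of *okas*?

okasdo

Looking at the last vowel of each stem: -hin when the last vowel of the stem is a front vowel (*loe*, *ip*); -do when the last vowel of the stem is a back vowel (*fu*, *zo*, *liljeaw*, *gup*).
*okas* — last vowel /a/ (a back vowel) → -do → *okasdo*.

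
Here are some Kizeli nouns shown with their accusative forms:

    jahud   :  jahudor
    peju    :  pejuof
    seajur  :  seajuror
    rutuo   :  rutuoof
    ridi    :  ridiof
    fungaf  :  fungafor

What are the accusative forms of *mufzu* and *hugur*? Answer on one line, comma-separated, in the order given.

Looking at the final sound of each stem: -or when the stem ends in a consonant (*jahud*, *seajur*, *fungaf*); -of when the stem ends in a vowel (*peju*, *rutuo*, *ridi*).
*mufzu* — final sound /u/ (a vowel) → -of → *mufzuof*.
The final sound of *hugur* is /r/, which is a consonant, so the suffix is -or, giving *huguror*.

mufzuof, huguror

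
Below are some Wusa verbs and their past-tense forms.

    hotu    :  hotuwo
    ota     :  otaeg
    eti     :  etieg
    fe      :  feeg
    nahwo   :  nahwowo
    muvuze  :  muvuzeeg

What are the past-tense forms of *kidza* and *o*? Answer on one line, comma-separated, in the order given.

kidzaeg, owo

The alternation tracks the last vowel of the stem — -wo when the last vowel of the stem is a rounded vowel (*hotu*, *nahwo*); -eg when the last vowel of the stem is an unrounded vowel (*ota*, *eti*, *fe*, *muvuze*).
The last vowel of *kidza* is /a/, which is an unrounded vowel, so the suffix is -eg, giving *kidzaeg*.
*o* — last vowel /o/ (a rounded vowel) → -wo → *owo*.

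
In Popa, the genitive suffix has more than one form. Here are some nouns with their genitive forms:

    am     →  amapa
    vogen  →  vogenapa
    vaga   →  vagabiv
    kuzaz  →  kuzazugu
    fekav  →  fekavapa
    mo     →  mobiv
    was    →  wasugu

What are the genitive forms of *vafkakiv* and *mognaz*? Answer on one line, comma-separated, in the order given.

vafkakivapa, mognazugu

The pattern is sibilance of the final sound: -ugu when the stem ends in a sibilant (*kuzaz*, *was*); -apa when the stem ends in a non-sibilant consonant (*am*, *vogen*, *fekav*); -biv when the stem ends in a vowel (*vaga*, *mo*).
The final sound of *vafkakiv* is /v/, which is a non-sibilant consonant, so the suffix is -apa, giving *vafkakivapa*.
Since the final sound of *mognaz* is /z/ (a sibilant), it takes -ugu, giving *mognazugu*.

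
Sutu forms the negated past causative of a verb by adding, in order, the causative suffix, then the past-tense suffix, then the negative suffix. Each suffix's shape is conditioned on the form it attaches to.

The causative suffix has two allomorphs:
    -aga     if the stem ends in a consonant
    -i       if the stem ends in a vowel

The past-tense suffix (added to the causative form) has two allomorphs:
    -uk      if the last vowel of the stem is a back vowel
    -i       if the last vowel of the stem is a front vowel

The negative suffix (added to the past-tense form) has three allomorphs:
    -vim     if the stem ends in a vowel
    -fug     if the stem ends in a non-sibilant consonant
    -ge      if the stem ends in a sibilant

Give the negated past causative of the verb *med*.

*med* — final sound /d/ (a consonant) → -aga → *medaga*.
Since the last vowel of the causative form *medaga* is /a/ (a back vowel), it takes -uk, giving *medagauk*.
The final sound of the past-tense form *medagauk* is /k/, which is a non-sibilant consonant, so the negative suffix is -fug, giving *medagaukfug*.

medagaukfug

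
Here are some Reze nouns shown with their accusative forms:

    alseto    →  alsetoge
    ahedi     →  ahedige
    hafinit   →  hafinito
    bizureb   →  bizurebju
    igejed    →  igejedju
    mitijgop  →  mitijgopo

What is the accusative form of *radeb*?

radebju

The suffix is conditioned by the final sound: -o when the stem ends in a voiceless consonant (*hafinit*, *mitijgop*); -ju when the stem ends in a voiced consonant (*bizureb*, *igejed*); -ge when the stem ends in a vowel (*alseto*, *ahedi*).
*radeb*: final sound = /b/, a voiced consonant → -ju → *radebju*.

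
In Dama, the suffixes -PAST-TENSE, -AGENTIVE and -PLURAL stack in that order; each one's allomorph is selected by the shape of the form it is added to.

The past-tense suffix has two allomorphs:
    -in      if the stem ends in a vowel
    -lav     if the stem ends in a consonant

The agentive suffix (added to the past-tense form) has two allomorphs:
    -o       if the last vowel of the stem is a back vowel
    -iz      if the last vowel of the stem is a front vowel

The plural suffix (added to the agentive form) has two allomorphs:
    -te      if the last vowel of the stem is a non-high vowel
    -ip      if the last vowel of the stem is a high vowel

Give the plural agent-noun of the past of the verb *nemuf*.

nemuflavote

*nemuf* — final sound /f/ (a consonant) → -lav → *nemuflav*.
The past-tense form *nemuflav*: last vowel = /a/, a back vowel → -o → *nemuflavo*.
The last vowel of the agentive form *nemuflavo* is /o/, which is a non-high vowel, so the plural suffix is -te, giving *nemuflavote*.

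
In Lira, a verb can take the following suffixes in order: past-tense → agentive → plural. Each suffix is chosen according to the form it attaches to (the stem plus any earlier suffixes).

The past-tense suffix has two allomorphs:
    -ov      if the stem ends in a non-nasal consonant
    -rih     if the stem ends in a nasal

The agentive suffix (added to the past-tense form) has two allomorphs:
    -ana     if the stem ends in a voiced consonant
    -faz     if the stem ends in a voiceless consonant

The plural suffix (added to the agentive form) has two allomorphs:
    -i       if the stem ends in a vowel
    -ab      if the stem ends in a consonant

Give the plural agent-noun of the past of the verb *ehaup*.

The final consonant of *ehaup* is /p/, which is non-nasal, so the past-tense suffix is -ov, giving *ehaupov*.
Since the final consonant of the past-tense form *ehaupov* is /v/ (voiced), it takes -ana, giving *ehaupovana*.
The final sound of the agentive form *ehaupovana* is /a/, which is a vowel, so the plural suffix is -i, giving *ehaupovanai*.

ehaupovanai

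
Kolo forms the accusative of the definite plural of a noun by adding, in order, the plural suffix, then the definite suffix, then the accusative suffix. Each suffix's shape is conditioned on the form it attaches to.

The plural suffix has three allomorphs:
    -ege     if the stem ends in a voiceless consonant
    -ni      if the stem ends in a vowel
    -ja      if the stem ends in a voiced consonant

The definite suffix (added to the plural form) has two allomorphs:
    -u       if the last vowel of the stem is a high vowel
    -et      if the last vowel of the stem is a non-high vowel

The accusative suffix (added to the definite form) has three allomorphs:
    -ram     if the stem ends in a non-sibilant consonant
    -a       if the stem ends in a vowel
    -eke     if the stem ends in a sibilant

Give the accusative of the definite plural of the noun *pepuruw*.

pepuruwjaetram

*pepuruw*: final sound = /w/, a voiced consonant → -ja → *pepuruwja*.
The last vowel of the plural form *pepuruwja* is /a/, which is a non-high vowel, so the definite suffix is -et, giving *pepuruwjaet*.
The definite form *pepuruwjaet*: final sound = /t/, a non-sibilant consonant → -ram → *pepuruwjaetram*.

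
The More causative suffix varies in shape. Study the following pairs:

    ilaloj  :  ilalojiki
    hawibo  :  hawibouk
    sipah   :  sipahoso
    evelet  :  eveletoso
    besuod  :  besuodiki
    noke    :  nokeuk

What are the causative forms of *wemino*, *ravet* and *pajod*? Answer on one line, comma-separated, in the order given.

The pattern is voicing of the final sound: -oso when the stem ends in a voiceless consonant (*sipah*, *evelet*); -iki when the stem ends in a voiced consonant (*ilaloj*, *besuod*); -uk when the stem ends in a vowel (*hawibo*, *noke*).
*wemino* — final sound /o/ (a vowel) → -uk → *weminouk*.
*ravet*: final sound = /t/, a voiceless consonant → -oso → *ravetoso*.
Since the final sound of *pajod* is /d/ (a voiced consonant), it takes -iki, giving *pajodiki*.

weminouk, ravetoso, pajodiki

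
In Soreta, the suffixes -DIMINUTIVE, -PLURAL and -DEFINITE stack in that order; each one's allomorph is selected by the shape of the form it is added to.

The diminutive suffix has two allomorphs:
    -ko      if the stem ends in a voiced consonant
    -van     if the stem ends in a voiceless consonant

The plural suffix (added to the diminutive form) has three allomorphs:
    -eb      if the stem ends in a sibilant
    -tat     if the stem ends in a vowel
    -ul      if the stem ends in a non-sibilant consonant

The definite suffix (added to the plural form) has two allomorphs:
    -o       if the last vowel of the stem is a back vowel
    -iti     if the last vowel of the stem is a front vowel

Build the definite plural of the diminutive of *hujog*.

hujogkotato

Since the final consonant of *hujog* is /g/ (voiced), it takes -ko, giving *hujogko*.
The diminutive form *hujogko*: final sound = /o/, a vowel → -tat → *hujogkotat*.
The plural form *hujogkotat*: last vowel = /a/, a back vowel → -o → *hujogkotato*.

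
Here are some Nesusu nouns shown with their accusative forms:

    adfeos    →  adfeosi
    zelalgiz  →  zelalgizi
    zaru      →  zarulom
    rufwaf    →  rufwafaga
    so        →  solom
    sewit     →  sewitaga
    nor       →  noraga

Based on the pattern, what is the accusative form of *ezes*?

Looking at the final sound of each stem: -i when the stem ends in a sibilant (*adfeos*, *zelalgiz*); -aga when the stem ends in a non-sibilant consonant (*rufwaf*, *sewit*, *nor*); -lom when the stem ends in a vowel (*zaru*, *so*).
*ezes*: final sound = /s/, a sibilant → -i → *ezesi*.

ezesi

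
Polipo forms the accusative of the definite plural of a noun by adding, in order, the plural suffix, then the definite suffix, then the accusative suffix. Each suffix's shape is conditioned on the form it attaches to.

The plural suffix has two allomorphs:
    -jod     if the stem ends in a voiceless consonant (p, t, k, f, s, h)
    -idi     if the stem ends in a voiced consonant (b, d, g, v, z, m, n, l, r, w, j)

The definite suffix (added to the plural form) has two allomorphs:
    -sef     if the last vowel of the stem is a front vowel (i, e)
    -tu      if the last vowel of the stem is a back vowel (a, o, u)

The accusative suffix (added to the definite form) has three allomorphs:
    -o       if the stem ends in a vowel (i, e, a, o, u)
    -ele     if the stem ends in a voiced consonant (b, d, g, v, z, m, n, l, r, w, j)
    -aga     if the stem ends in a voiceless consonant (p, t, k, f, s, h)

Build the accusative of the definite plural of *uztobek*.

Since the final consonant of *uztobek* is /k/ (voiceless), it takes -jod, giving *uztobekjod*.
The plural form *uztobekjod* — last vowel /o/ (a back vowel) → -tu → *uztobekjodtu*.
Since the final sound of the definite form *uztobekjodtu* is /u/ (a vowel), it takes -o, giving *uztobekjodtuo*.

uztobekjodtuo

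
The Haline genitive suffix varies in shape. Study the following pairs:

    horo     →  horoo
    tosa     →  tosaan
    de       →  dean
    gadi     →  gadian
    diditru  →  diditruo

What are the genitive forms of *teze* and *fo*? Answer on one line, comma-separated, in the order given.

The suffix is conditioned by the last vowel: -o when the last vowel of the stem is a rounded vowel (*horo*, *diditru*); -an when the last vowel of the stem is an unrounded vowel (*tosa*, *de*, *gadi*).
The last vowel of *teze* is /e/, which is an unrounded vowel, so the suffix is -an, giving *tezean*.
*fo*: last vowel = /o/, a rounded vowel → -o → *foo*.

tezean, foo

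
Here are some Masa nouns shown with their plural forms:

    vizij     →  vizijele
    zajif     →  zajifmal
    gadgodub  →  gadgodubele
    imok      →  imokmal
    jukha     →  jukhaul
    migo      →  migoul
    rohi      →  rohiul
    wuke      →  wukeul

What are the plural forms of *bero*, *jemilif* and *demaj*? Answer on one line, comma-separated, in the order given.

beroul, jemilifmal, demajele

Looking at the final sound of each stem: -mal when the stem ends in a voiceless consonant (*zajif*, *imok*); -ele when the stem ends in a voiced consonant (*vizij*, *gadgodub*); -ul when the stem ends in a vowel (*jukha*, *migo*, *rohi*, *wuke*).
*bero*: final sound = /o/, a vowel → -ul → *beroul*.
The final sound of *jemilif* is /f/, which is a voiceless consonant, so the suffix is -mal, giving *jemilifmal*.
*demaj* — final sound /j/ (a voiced consonant) → -ele → *demajele*.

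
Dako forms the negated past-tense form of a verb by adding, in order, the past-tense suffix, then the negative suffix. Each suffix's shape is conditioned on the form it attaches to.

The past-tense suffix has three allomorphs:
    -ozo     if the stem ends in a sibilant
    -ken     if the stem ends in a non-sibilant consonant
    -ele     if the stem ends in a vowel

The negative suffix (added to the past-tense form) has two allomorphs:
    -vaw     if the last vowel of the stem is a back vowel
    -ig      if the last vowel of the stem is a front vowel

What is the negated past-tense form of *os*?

osozovaw

The final sound of *os* is /s/, which is a sibilant, so the past-tense suffix is -ozo, giving *osozo*.
Since the last vowel of the past-tense form *osozo* is /o/ (a back vowel), it takes -vaw, giving *osozovaw*.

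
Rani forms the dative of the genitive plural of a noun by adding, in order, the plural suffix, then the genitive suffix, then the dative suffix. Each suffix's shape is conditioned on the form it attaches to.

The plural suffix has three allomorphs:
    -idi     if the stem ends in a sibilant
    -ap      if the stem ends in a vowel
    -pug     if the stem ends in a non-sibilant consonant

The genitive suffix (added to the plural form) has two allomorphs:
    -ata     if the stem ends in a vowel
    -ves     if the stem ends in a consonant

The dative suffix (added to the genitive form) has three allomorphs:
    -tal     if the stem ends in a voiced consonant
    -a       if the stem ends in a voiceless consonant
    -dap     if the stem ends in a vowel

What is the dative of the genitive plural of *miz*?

The final sound of *miz* is /z/, which is a sibilant, so the plural suffix is -idi, giving *mizidi*.
Since the final sound of the plural form *mizidi* is /i/ (a vowel), it takes -ata, giving *mizidiata*.
The genitive form *mizidiata* — final sound /a/ (a vowel) → -dap → *mizidiatadap*.

mizidiatadap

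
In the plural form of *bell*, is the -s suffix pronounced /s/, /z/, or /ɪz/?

The stem *bell* ends in a voiced non-sibilant sound.
The plural suffix surfaces as /ɪz/ after sibilants, /s/ after other voiceless consonants, and /z/ after other voiced sounds.
So the plural -s on *bell* is pronounced /z/.

/z/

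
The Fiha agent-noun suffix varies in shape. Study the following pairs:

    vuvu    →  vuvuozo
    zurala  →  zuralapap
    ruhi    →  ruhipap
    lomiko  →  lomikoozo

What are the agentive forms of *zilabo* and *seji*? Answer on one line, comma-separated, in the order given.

zilaboozo, sejipap

The alternation tracks the last vowel of the stem — -ozo when the last vowel of the stem is a rounded vowel (*vuvu*, *lomiko*); -pap when the last vowel of the stem is an unrounded vowel (*zurala*, *ruhi*).
The last vowel of *zilabo* is /o/, which is a rounded vowel, so the suffix is -ozo, giving *zilaboozo*.
*seji*: last vowel = /i/, an unrounded vowel → -pap → *sejipap*.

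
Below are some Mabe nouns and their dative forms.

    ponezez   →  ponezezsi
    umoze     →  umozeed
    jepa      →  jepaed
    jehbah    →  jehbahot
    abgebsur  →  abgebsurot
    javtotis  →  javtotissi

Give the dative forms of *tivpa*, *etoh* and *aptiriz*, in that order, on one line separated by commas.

tivpaed, etohot, aptirizsi

Looking at the final sound of each stem: -si when the stem ends in a sibilant (*ponezez*, *javtotis*); -ot when the stem ends in a non-sibilant consonant (*jehbah*, *abgebsur*); -ed when the stem ends in a vowel (*umoze*, *jepa*).
*tivpa*: final sound = /a/, a vowel → -ed → *tivpaed*.
*etoh* — final sound /h/ (a non-sibilant consonant) → -ot → *etohot*.
Since the final sound of *aptiriz* is /z/ (a sibilant), it takes -si, giving *aptirizsi*.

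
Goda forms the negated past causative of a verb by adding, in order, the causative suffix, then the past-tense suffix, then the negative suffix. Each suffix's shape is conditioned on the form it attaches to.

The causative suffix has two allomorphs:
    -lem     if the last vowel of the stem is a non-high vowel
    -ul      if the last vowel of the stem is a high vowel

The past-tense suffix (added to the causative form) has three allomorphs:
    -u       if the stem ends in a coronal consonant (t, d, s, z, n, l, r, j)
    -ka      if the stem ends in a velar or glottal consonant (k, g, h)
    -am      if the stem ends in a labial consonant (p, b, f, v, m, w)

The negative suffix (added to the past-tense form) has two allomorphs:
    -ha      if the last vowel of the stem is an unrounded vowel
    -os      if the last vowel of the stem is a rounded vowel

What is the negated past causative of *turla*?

turlalemamha

*turla*: last vowel = /a/, a non-high vowel → -lem → *turlalem*.
The causative form *turlalem* — final consonant /m/ (labial) → -am → *turlalemam*.
Since the last vowel of the past-tense form *turlalemam* is /a/ (an unrounded vowel), it takes -ha, giving *turlalemamha*.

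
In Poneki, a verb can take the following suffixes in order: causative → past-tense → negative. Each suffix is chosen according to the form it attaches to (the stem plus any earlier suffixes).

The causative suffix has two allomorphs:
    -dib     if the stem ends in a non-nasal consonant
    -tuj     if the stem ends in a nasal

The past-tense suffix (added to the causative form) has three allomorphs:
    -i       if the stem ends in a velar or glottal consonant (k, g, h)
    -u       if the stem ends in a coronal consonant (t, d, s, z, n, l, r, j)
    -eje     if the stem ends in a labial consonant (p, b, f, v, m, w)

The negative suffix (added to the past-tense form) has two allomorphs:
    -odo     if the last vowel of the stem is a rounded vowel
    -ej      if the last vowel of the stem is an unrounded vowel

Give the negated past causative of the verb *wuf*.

wufdibejeej

*wuf* — final consonant /f/ (non-nasal) → -dib → *wufdib*.
The causative form *wufdib* — final consonant /b/ (labial) → -eje → *wufdibeje*.
The last vowel of the past-tense form *wufdibeje* is /e/, which is an unrounded vowel, so the negative suffix is -ej, giving *wufdibejeej*.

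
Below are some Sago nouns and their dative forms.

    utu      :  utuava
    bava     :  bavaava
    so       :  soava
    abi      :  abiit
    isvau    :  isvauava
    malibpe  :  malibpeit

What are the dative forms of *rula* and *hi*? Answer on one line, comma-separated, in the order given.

The pattern is front/back vowel harmony: -it when the last vowel of the stem is a front vowel (*abi*, *malibpe*); -ava when the last vowel of the stem is a back vowel (*utu*, *bava*, *so*, *isvau*).
Since the last vowel of *rula* is /a/ (a back vowel), it takes -ava, giving *rulaava*.
*hi*: last vowel = /i/, a front vowel → -it → *hiit*.

rulaava, hiit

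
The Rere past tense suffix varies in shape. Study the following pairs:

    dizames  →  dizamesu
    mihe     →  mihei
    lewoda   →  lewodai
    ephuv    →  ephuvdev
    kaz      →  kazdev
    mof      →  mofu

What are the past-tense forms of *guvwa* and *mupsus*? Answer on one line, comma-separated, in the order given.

guvwai, mupsusu

The pattern is voicing of the final sound: -u when the stem ends in a voiceless consonant (*dizames*, *mof*); -dev when the stem ends in a voiced consonant (*ephuv*, *kaz*); -i when the stem ends in a vowel (*mihe*, *lewoda*).
Since the final sound of *guvwa* is /a/ (a vowel), it takes -i, giving *guvwai*.
Since the final sound of *mupsus* is /s/ (a voiceless consonant), it takes -u, giving *mupsusu*.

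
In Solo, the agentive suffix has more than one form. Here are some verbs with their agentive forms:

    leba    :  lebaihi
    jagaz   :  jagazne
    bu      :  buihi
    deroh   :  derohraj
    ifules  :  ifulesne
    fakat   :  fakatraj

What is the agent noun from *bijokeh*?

Looking at the final sound of each stem: -ne when the stem ends in a sibilant (*jagaz*, *ifules*); -raj when the stem ends in a non-sibilant consonant (*deroh*, *fakat*); -ihi when the stem ends in a vowel (*leba*, *bu*).
Since the final sound of *bijokeh* is /h/ (a non-sibilant consonant), it takes -raj, giving *bijokehraj*.

bijokehraj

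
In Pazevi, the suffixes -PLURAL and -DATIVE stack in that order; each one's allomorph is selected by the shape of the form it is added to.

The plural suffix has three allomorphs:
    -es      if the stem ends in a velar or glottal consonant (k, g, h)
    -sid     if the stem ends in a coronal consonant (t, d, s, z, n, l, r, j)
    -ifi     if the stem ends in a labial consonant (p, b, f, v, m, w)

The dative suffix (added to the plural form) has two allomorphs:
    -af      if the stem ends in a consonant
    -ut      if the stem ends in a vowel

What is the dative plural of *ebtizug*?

ebtizugesaf

*ebtizug* — final consonant /g/ (velar/glottal) → -es → *ebtizuges*.
The final sound of the plural form *ebtizuges* is /s/, which is a consonant, so the dative suffix is -af, giving *ebtizugesaf*.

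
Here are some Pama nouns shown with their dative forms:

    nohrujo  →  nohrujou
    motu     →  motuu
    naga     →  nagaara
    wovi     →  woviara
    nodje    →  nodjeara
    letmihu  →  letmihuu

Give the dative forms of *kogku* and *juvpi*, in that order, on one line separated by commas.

kogkuu, juvpiara

Looking at the last vowel of each stem: -u when the last vowel of the stem is a rounded vowel (*nohrujo*, *motu*, *letmihu*); -ara when the last vowel of the stem is an unrounded vowel (*naga*, *wovi*, *nodje*).
Since the last vowel of *kogku* is /u/ (a rounded vowel), it takes -u, giving *kogkuu*.
*juvpi*: last vowel = /i/, an unrounded vowel → -ara → *juvpiara*.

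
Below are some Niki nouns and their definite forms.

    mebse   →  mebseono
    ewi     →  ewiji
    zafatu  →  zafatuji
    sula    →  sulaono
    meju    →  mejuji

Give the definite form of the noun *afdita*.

The alternation tracks the last vowel of the stem — -ji when the last vowel of the stem is a high vowel (*ewi*, *zafatu*, *meju*); -ono when the last vowel of the stem is a non-high vowel (*mebse*, *sula*).
*afdita*: last vowel = /a/, a non-high vowel → -ono → *afditaono*.

afditaono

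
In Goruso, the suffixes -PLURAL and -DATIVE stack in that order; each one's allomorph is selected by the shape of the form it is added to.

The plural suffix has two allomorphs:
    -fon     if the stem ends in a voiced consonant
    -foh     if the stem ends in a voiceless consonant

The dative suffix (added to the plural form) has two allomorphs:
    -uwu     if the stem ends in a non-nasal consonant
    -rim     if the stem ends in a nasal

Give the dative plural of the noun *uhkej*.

The final consonant of *uhkej* is /j/, which is voiced, so the plural suffix is -fon, giving *uhkejfon*.
The final consonant of the plural form *uhkejfon* is /n/, which is a nasal, so the dative suffix is -rim, giving *uhkejfonrim*.

uhkejfonrim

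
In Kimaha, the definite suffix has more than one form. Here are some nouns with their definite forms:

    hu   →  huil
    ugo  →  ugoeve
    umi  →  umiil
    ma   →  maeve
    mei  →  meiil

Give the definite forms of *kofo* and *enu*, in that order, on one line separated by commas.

Looking at the last vowel of each stem: -il when the last vowel of the stem is a high vowel (*hu*, *umi*, *mei*); -eve when the last vowel of the stem is a non-high vowel (*ugo*, *ma*).
*kofo* — last vowel /o/ (a non-high vowel) → -eve → *kofoeve*.
Since the last vowel of *enu* is /u/ (a high vowel), it takes -il, giving *enuil*.

kofoeve, enuil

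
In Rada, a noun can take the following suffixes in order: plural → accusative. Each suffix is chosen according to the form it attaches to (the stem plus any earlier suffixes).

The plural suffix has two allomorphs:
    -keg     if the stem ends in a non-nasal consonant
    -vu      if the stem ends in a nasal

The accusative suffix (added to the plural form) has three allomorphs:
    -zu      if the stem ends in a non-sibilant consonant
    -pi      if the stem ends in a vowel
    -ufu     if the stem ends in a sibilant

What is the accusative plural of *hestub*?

Since the final consonant of *hestub* is /b/ (non-nasal), it takes -keg, giving *hestubkeg*.
The final sound of the plural form *hestubkeg* is /g/, which is a non-sibilant consonant, so the accusative suffix is -zu, giving *hestubkegzu*.

hestubkegzu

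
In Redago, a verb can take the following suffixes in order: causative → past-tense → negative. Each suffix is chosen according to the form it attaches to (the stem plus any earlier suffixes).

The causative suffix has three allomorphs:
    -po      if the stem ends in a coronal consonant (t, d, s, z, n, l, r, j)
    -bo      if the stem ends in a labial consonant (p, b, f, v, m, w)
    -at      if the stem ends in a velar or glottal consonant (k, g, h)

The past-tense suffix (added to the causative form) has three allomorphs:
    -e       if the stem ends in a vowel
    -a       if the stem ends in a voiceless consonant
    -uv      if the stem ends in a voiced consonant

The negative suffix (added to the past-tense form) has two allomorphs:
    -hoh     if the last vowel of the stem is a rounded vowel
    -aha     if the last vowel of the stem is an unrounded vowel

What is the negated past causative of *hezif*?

hezifboeaha

Since the final consonant of *hezif* is /f/ (labial), it takes -bo, giving *hezifbo*.
Since the final sound of the causative form *hezifbo* is /o/ (a vowel), it takes -e, giving *hezifboe*.
The past-tense form *hezifboe* — last vowel /e/ (an unrounded vowel) → -aha → *hezifboeaha*.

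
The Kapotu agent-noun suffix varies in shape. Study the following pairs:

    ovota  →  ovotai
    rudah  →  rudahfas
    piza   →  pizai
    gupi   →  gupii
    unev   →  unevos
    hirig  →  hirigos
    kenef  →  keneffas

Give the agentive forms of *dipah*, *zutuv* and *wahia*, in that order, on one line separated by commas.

dipahfas, zutuvos, wahiai

Looking at the final sound of each stem: -fas when the stem ends in a voiceless consonant (*rudah*, *kenef*); -os when the stem ends in a voiced consonant (*unev*, *hirig*); -i when the stem ends in a vowel (*ovota*, *piza*, *gupi*).
*dipah*: final sound = /h/, a voiceless consonant → -fas → *dipahfas*.
*zutuv* — final sound /v/ (a voiced consonant) → -os → *zutuvos*.
*wahia* — final sound /a/ (a vowel) → -i → *wahiai*.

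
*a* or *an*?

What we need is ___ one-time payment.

a

The indefinite article is chosen by the initial *sound* of the following word, not its spelling.
*one-time* begins with the sound /wʌ/ (*one* pronounced /wʌn/) — a consonant sound.
So the article is *a*: What we need is a one-time payment.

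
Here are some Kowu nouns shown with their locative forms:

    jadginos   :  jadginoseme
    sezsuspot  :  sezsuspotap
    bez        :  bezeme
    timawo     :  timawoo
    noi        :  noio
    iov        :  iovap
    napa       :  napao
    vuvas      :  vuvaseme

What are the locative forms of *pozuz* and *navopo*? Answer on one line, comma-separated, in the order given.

pozuzeme, navopoo

Looking at the final sound of each stem: -eme when the stem ends in a sibilant (*jadginos*, *bez*, *vuvas*); -ap when the stem ends in a non-sibilant consonant (*sezsuspot*, *iov*); -o when the stem ends in a vowel (*timawo*, *noi*, *napa*).
*pozuz*: final sound = /z/, a sibilant → -eme → *pozuzeme*.
*navopo* — final sound /o/ (a vowel) → -o → *navopoo*.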